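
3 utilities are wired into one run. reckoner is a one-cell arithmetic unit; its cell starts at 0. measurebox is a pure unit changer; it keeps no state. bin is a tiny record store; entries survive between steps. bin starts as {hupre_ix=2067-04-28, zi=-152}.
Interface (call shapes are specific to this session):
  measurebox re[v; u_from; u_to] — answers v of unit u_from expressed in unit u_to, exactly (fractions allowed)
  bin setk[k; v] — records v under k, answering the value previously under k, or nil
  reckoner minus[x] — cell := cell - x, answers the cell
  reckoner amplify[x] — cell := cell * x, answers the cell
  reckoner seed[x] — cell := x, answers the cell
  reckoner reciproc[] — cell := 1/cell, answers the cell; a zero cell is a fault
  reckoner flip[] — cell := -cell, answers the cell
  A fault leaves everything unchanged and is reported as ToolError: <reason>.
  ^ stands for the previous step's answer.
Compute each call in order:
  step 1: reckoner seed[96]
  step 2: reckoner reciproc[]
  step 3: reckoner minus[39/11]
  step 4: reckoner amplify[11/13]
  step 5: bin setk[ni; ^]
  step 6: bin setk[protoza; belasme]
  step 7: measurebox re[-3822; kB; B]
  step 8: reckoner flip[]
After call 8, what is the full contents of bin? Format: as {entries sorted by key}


I try reckoner seed with x: 96: 96.
Using reckoner reciproc(): 1/96.
I use reckoner minus with x: 39/11, yielding -3733/1056.
I try reckoner amplify with x: 11/13, and get -3733/1248.
I use bin setk with k: ni, v: ^, and observe nil.
Using bin setk with k: protoza, v: belasme, yielding nil.
Calling measurebox re with v: -3822, u_from: kB, u_to: B, — result: -3822000.
I call reckoner flip, → 3733/1248.

Answer: {hupre_ix=2067-04-28, ni=-3733/1248, protoza=belasme, zi=-152}


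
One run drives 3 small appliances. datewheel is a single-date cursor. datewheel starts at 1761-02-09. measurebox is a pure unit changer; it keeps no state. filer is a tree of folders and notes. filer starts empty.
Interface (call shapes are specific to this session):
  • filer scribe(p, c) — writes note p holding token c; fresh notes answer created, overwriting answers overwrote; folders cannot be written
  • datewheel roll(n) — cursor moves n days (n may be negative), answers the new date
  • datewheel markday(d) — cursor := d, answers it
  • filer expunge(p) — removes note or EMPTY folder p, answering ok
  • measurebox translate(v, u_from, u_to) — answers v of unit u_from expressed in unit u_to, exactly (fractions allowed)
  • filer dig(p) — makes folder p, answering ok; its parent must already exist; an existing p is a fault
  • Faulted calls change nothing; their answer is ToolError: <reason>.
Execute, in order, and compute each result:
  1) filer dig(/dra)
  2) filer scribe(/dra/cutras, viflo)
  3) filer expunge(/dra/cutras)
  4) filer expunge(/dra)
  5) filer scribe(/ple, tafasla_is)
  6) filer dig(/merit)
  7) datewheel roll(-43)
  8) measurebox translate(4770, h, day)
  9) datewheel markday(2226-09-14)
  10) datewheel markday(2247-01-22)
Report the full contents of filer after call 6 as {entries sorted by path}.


[in] filer dig p→/dra
  ok
[in] filer scribe p→/dra/cutras c→viflo
  created
[in] filer expunge p→/dra/cutras
  ok
[in] filer expunge p→/dra
  ok
[in] filer scribe p→/ple c→tafasla_is
  created
[in] filer dig p→/merit
  ok
[in] datewheel roll n→-43
  1760-12-28
[in] measurebox translate v→4770 u_from→h u_to→day
  795/4
[in] datewheel markday d→2226-09-14
  2226-09-14
[in] datewheel markday d→2247-01-22
  2247-01-22

Answer: {merit/, ple=tafasla_is}


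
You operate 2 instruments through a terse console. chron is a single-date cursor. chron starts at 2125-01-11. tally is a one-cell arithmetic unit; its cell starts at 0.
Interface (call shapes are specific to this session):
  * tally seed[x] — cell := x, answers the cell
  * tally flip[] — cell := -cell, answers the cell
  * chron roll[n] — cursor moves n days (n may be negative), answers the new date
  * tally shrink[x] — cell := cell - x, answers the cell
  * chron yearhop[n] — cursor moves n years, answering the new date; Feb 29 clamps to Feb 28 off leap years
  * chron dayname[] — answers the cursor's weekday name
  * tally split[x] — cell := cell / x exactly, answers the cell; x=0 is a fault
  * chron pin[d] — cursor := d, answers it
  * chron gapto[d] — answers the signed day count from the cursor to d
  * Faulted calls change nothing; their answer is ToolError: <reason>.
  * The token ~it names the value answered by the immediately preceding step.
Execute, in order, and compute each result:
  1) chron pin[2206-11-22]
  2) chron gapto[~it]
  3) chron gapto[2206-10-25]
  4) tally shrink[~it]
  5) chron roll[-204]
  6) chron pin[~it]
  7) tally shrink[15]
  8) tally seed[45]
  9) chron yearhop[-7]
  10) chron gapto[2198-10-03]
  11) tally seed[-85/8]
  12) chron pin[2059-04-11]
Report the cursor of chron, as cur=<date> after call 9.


Answer: cur=2199-05-02

Derivation:
Invoking chron pin passing d=2206-11-22, and see 2206-11-22.
Next I call chron gapto passing d=~it, → 0.
Then chron gapto passing d=2206-10-25, giving -28.
I run tally shrink passing x=~it, which returns 28.
I use chron roll passing n=-204, giving 2206-05-02.
Next I call chron pin passing d=~it, which returns 2206-05-02.
Next I call tally shrink passing x=15: 13.
I run tally seed passing x=45, — result: 45.
I use chron yearhop passing n=-7, — result: 2199-05-02.
I try chron gapto passing d=2198-10-03, giving -211.
I invoke tally seed passing x=-85/8, and get -85/8.
I try chron pin passing d=2059-04-11, and get 2059-04-11.


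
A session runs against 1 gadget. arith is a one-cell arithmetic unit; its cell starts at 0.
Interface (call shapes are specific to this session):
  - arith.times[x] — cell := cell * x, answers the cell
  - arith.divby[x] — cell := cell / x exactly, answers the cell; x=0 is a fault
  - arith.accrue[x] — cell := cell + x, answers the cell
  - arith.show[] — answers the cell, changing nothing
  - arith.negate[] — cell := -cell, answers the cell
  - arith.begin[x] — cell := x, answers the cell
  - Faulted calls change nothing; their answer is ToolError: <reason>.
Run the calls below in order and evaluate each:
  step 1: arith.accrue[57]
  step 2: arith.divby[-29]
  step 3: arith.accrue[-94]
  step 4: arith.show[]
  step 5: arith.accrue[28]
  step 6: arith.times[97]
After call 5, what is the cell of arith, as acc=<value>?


Answer: acc=-1971/29

Derivation:
→ arith.accrue(x=57)
← 57
→ arith.divby(x=-29)
← -57/29
→ arith.accrue(x=-94)
← -2783/29
→ arith.show()
← -2783/29
→ arith.accrue(x=28)
← -1971/29
→ arith.times(x=97)
← -191187/29


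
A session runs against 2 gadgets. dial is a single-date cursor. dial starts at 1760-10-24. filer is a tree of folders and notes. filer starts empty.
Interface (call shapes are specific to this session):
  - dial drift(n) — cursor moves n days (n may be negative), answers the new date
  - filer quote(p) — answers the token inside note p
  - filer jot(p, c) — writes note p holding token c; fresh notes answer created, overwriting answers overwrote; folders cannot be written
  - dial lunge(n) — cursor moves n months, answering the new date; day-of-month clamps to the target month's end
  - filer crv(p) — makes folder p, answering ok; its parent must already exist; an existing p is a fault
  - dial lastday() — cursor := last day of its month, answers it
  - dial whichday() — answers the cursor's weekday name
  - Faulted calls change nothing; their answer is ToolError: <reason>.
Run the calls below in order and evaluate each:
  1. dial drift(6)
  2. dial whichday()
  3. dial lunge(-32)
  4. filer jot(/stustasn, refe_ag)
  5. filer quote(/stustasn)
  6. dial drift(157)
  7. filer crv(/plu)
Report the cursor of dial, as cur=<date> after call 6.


Answer: cur=1758-08-04

Derivation:
~$ dial drift n→6
:: 1760-10-30
~$ dial whichday
:: Thursday
~$ dial lunge n→-32
:: 1758-02-28
~$ filer jot p→/stustasn c→refe_ag
:: created
~$ filer quote p→/stustasn
:: refe_ag
~$ dial drift n→157
:: 1758-08-04
~$ filer crv p→/plu
:: ok


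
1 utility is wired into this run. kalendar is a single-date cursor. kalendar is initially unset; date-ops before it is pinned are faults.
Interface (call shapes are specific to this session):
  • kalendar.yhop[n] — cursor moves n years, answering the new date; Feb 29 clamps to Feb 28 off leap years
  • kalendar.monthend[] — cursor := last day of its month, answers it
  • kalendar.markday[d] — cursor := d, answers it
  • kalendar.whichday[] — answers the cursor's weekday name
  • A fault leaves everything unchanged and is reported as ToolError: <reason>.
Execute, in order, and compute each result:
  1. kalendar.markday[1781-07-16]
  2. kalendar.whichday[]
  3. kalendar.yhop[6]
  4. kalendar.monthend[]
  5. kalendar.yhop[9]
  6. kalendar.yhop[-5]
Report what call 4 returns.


Answer: 1787-07-31

Derivation:
> markday d=1781-07-16
[out] 1781-07-16
> whichday
[out] Monday
> yhop n=6
[out] 1787-07-16
> monthend
[out] 1787-07-31
> yhop n=9
[out] 1796-07-31
> yhop n=-5
[out] 1791-07-31


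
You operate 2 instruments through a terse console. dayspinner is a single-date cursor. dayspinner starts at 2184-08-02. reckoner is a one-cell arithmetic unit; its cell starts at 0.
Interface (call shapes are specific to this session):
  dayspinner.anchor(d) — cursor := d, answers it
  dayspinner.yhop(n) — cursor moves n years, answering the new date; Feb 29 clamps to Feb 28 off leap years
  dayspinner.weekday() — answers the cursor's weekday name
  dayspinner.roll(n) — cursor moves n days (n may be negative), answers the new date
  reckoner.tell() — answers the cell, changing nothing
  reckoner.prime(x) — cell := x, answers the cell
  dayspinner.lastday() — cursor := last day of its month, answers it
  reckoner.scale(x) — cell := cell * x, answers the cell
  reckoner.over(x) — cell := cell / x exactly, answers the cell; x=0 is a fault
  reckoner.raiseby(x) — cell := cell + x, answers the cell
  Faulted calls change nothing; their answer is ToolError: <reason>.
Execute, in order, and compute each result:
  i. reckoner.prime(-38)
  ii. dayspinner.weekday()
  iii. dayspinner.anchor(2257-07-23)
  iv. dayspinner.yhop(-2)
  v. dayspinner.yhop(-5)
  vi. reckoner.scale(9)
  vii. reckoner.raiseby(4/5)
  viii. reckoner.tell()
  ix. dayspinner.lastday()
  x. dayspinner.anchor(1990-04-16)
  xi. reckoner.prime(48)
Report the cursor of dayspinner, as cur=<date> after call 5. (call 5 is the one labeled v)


Answer: cur=2250-07-23

Derivation:
;; reckoner.prime(x='-38') ~> -38
;; dayspinner.weekday() ~> Monday
;; dayspinner.anchor(d='2257-07-23') ~> 2257-07-23
;; dayspinner.yhop(n='-2') ~> 2255-07-23
;; dayspinner.yhop(n='-5') ~> 2250-07-23
;; reckoner.scale(x='9') ~> -342
;; reckoner.raiseby(x='4/5') ~> -1706/5
;; reckoner.tell() ~> -1706/5
;; dayspinner.lastday() ~> 2250-07-31
;; dayspinner.anchor(d='1990-04-16') ~> 1990-04-16
;; reckoner.prime(x='48') ~> 48


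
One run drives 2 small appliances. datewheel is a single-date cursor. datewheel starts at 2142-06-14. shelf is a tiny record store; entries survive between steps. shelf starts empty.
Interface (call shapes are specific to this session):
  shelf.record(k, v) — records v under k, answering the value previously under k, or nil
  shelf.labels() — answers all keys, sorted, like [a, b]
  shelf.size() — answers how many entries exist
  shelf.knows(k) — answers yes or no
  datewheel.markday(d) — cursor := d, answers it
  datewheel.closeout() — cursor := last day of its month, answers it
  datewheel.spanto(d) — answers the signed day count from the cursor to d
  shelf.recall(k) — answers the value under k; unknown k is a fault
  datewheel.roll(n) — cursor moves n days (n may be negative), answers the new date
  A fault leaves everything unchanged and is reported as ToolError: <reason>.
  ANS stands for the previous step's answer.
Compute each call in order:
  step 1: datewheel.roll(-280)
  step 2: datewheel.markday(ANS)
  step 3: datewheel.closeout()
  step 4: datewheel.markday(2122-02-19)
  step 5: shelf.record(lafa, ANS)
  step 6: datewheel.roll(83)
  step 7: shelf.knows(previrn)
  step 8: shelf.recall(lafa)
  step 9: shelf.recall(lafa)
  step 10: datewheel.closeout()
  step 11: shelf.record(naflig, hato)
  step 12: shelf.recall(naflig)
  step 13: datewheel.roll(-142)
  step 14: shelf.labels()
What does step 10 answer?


CALL roll[n→-280]
RET  2141-09-07
CALL markday[d→ANS]
RET  2141-09-07
CALL closeout[]
RET  2141-09-30
CALL markday[d→2122-02-19]
RET  2122-02-19
CALL record[k→lafa; v→ANS]
RET  nil
CALL roll[n→83]
RET  2122-05-13
CALL knows[k→previrn]
RET  no
CALL recall[k→lafa]
RET  2122-02-19
CALL recall[k→lafa]
RET  2122-02-19
CALL closeout[]
RET  2122-05-31
CALL record[k→naflig; v→hato]
RET  nil
CALL recall[k→naflig]
RET  hato
CALL roll[n→-142]
RET  2122-01-09
CALL labels[]
RET  [lafa, naflig]

Answer: 2122-05-31


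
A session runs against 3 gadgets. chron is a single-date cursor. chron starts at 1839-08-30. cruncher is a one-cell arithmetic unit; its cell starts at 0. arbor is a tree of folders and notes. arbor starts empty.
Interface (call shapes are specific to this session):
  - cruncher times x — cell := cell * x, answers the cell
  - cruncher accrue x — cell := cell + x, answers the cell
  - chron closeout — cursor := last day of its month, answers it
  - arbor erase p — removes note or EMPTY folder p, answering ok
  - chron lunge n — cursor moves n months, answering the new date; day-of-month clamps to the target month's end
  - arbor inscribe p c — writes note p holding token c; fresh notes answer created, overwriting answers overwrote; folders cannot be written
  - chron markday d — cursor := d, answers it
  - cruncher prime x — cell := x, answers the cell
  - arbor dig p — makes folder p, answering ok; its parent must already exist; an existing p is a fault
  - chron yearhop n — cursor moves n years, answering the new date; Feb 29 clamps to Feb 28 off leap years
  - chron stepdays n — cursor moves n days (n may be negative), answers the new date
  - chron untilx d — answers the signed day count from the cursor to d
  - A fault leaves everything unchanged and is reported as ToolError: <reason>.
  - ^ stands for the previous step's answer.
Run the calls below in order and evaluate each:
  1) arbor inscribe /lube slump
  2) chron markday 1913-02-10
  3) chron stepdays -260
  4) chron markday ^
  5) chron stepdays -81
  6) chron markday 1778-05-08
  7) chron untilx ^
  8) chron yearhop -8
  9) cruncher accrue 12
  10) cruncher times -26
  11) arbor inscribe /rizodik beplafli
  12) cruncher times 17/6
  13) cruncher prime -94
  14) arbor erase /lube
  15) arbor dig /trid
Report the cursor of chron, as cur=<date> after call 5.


Act: arbor inscribe[/lube; slump]
Obs: created
Act: chron markday[1913-02-10]
Obs: 1913-02-10
Act: chron stepdays[-260]
Obs: 1912-05-26
Act: chron markday[^]
Obs: 1912-05-26
Act: chron stepdays[-81]
Obs: 1912-03-06
Act: chron markday[1778-05-08]
Obs: 1778-05-08
Act: chron untilx[^]
Obs: 0
Act: chron yearhop[-8]
Obs: 1770-05-08
Act: cruncher accrue[12]
Obs: 12
Act: cruncher times[-26]
Obs: -312
Act: arbor inscribe[/rizodik; beplafli]
Obs: created
Act: cruncher times[17/6]
Obs: -884
Act: cruncher prime[-94]
Obs: -94
Act: arbor erase[/lube]
Obs: ok
Act: arbor dig[/trid]
Obs: ok

Answer: cur=1912-03-06


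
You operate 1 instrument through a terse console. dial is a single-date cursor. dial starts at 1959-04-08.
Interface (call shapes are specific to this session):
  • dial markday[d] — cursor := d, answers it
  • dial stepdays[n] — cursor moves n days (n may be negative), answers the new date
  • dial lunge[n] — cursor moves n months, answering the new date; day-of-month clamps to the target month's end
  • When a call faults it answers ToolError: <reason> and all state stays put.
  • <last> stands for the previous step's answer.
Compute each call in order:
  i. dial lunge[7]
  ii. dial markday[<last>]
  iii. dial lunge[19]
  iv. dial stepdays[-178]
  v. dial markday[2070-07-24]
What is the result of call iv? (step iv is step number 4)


Do: dial lunge[7]
See: 1959-11-08
Do: dial markday[<last>]
See: 1959-11-08
Do: dial lunge[19]
See: 1961-06-08
Do: dial stepdays[-178]
See: 1960-12-12
Do: dial markday[2070-07-24]
See: 2070-07-24

Answer: 1960-12-12


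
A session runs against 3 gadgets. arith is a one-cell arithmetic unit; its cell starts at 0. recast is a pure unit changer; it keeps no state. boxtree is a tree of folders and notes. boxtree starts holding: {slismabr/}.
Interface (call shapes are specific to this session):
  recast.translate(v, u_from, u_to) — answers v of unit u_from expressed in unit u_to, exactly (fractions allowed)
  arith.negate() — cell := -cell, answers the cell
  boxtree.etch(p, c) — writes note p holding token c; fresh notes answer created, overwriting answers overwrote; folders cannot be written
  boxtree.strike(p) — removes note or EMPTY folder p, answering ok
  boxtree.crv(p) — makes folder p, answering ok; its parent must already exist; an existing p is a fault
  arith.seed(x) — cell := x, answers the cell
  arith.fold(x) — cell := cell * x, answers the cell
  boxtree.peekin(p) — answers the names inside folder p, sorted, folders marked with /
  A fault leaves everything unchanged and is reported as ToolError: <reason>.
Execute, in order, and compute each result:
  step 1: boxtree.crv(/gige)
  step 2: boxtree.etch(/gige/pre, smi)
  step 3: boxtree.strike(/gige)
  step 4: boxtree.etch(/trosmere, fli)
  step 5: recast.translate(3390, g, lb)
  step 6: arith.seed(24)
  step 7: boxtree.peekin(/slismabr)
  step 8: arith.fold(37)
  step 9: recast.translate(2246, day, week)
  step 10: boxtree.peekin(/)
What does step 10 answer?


Answer: [gige/, slismabr/, trosmere]

Derivation:
I invoke boxtree.crv using p='/gige', which returns ok.
I try boxtree.etch using p='/gige/pre', c='smi', which returns created.
Invoking boxtree.strike using p='/gige': ToolError: not empty.
Using boxtree.etch using p='/trosmere', c='fli', and see created.
Next I call recast.translate using v='3390', u_from='g', u_to='lb', which returns 339000000/45359237.
I use arith.seed using x='24': 24.
Now I run boxtree.peekin using p='/slismabr', yielding [].
I try arith.fold using x='37', giving 888.
Then recast.translate using v='2246', u_from='day', u_to='week': 2246/7.
I call boxtree.peekin using p='/', giving [gige/, slismabr/, trosmere].


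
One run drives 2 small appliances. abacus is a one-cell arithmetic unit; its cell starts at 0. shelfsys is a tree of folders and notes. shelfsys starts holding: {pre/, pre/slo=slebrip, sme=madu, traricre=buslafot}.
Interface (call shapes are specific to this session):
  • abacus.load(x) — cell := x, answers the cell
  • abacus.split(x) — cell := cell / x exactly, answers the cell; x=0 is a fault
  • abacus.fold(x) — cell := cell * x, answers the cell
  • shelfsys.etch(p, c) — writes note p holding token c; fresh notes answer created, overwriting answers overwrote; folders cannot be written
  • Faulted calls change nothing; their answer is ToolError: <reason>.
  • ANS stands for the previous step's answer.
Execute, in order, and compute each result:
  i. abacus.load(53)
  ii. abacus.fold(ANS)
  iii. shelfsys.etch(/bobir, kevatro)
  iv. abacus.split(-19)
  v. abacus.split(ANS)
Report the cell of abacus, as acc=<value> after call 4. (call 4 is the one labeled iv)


// 1. abacus.load(x→53) ~> 53
// 2. abacus.fold(x→ANS) ~> 2809
// 3. shelfsys.etch(p→/bobir, c→kevatro) ~> created
// 4. abacus.split(x→-19) ~> -2809/19
// 5. abacus.split(x→ANS) ~> 1

Answer: acc=-2809/19


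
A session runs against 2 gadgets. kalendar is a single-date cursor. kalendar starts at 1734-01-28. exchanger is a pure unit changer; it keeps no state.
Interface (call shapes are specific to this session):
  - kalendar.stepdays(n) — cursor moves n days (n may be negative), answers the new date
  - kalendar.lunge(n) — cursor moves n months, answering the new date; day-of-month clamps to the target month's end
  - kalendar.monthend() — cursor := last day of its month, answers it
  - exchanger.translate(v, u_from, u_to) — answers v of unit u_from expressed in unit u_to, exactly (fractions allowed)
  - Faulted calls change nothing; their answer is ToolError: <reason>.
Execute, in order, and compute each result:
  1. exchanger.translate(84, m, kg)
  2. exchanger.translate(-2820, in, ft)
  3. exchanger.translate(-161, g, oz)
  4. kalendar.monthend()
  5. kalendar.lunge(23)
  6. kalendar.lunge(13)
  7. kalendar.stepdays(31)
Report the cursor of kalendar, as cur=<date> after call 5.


-> exchanger.translate(v=84, u_from=m, u_to=kg)
<- ToolError: incompatible units
-> exchanger.translate(v=-2820, u_from=in, u_to=ft)
<- -235
-> exchanger.translate(v=-161, u_from=g, u_to=oz)
<- -36800000/6479891
-> kalendar.monthend()
<- 1734-01-31
-> kalendar.lunge(n=23)
<- 1735-12-31
-> kalendar.lunge(n=13)
<- 1737-01-31
-> kalendar.stepdays(n=31)
<- 1737-03-03

Answer: cur=1735-12-31


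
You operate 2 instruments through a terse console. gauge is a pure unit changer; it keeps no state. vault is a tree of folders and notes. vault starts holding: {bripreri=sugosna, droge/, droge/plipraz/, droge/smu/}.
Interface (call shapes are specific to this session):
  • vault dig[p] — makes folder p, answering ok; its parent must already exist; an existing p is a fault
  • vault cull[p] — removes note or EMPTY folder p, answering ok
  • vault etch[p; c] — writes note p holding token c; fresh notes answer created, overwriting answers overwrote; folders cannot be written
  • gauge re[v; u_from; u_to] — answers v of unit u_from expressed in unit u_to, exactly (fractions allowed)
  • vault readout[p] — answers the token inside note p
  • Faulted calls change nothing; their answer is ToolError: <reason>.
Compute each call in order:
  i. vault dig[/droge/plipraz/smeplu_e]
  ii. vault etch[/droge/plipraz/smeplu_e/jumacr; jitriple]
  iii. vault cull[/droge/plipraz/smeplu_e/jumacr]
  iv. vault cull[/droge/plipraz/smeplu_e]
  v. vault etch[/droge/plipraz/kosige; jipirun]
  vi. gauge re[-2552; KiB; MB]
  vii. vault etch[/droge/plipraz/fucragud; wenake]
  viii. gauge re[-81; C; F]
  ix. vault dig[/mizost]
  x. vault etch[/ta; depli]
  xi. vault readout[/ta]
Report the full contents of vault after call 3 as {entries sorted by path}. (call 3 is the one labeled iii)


Answer: {bripreri=sugosna, droge/, droge/plipraz/, droge/plipraz/smeplu_e/, droge/smu/}

Derivation:
! vault dig(p=/droge/plipraz/smeplu_e) == ok
! vault etch(p=/droge/plipraz/smeplu_e/jumacr, c=jitriple) == created
! vault cull(p=/droge/plipraz/smeplu_e/jumacr) == ok
! vault cull(p=/droge/plipraz/smeplu_e) == ok
! vault etch(p=/droge/plipraz/kosige, c=jipirun) == created
! gauge re(v=-2552, u_from=KiB, u_to=MB) == -40832/15625
! vault etch(p=/droge/plipraz/fucragud, c=wenake) == created
! gauge re(v=-81, u_from=C, u_to=F) == -569/5
! vault dig(p=/mizost) == ok
! vault etch(p=/ta, c=depli) == created
! vault readout(p=/ta) == depli


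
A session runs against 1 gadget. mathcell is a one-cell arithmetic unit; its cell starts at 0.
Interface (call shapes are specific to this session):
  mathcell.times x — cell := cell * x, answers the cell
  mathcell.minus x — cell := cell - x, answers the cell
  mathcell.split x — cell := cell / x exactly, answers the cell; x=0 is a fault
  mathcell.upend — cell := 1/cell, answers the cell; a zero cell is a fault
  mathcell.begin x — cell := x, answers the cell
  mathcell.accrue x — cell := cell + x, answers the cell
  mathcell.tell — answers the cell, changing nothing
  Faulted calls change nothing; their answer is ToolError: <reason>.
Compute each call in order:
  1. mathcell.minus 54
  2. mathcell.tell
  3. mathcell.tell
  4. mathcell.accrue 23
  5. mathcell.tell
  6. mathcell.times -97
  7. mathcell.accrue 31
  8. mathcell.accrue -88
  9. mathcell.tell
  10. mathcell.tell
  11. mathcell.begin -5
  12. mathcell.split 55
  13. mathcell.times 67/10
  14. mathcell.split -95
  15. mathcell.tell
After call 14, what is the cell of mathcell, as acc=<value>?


% 1. mathcell.minus(x→54) : -54
% 2. mathcell.tell() : -54
% 3. mathcell.tell() : -54
% 4. mathcell.accrue(x→23) : -31
% 5. mathcell.tell() : -31
% 6. mathcell.times(x→-97) : 3007
% 7. mathcell.accrue(x→31) : 3038
% 8. mathcell.accrue(x→-88) : 2950
% 9. mathcell.tell() : 2950
% 10. mathcell.tell() : 2950
% 11. mathcell.begin(x→-5) : -5
% 12. mathcell.split(x→55) : -1/11
% 13. mathcell.times(x→67/10) : -67/110
% 14. mathcell.split(x→-95) : 67/10450
% 15. mathcell.tell() : 67/10450

Answer: acc=67/10450


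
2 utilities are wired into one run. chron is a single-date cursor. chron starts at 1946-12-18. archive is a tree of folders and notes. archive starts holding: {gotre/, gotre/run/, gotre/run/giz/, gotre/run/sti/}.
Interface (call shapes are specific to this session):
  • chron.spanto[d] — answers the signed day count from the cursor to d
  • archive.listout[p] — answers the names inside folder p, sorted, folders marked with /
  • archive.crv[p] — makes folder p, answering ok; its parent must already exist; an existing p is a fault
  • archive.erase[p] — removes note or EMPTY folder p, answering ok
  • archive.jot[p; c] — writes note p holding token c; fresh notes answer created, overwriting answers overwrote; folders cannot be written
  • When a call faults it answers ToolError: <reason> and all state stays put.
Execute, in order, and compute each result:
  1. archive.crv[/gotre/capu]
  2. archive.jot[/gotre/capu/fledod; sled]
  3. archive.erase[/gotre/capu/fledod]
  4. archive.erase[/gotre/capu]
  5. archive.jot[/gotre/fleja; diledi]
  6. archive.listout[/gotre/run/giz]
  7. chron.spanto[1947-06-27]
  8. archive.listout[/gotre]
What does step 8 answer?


% 1. crv(/gotre/capu) => ok
% 2. jot(/gotre/capu/fledod, sled) => created
% 3. erase(/gotre/capu/fledod) => ok
% 4. erase(/gotre/capu) => ok
% 5. jot(/gotre/fleja, diledi) => created
% 6. listout(/gotre/run/giz) => []
% 7. spanto(1947-06-27) => 191
% 8. listout(/gotre) => [fleja, run/]

Answer: [fleja, run/]


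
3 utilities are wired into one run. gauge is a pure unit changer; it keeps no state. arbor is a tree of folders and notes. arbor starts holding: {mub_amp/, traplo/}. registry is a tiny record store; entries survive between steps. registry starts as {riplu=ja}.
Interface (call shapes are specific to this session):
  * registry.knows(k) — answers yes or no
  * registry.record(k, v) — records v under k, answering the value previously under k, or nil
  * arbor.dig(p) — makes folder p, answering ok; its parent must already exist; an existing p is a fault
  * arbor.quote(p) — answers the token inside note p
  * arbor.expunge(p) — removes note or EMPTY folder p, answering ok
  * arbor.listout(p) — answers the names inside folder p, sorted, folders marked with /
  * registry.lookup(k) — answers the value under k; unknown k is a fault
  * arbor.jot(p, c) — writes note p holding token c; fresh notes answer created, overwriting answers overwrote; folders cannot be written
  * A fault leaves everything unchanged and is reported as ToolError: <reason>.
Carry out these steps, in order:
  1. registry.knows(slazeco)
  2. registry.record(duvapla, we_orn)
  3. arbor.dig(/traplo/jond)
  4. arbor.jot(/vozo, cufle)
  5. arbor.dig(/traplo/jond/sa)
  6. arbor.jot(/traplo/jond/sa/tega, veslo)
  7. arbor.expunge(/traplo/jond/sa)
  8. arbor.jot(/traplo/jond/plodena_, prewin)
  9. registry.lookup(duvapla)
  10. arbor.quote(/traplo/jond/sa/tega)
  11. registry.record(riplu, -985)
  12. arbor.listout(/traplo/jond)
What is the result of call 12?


>> registry.knows(k→slazeco)
<< no
>> registry.record(k→duvapla, v→we_orn)
<< nil
>> arbor.dig(p→/traplo/jond)
<< ok
>> arbor.jot(p→/vozo, c→cufle)
<< created
>> arbor.dig(p→/traplo/jond/sa)
<< ok
>> arbor.jot(p→/traplo/jond/sa/tega, c→veslo)
<< created
>> arbor.expunge(p→/traplo/jond/sa)
<< ToolError: not empty
>> arbor.jot(p→/traplo/jond/plodena_, c→prewin)
<< created
>> registry.lookup(k→duvapla)
<< we_orn
>> arbor.quote(p→/traplo/jond/sa/tega)
<< veslo
>> registry.record(k→riplu, v→-985)
<< ja
>> arbor.listout(p→/traplo/jond)
<< [plodena_, sa/]

Answer: [plodena_, sa/]


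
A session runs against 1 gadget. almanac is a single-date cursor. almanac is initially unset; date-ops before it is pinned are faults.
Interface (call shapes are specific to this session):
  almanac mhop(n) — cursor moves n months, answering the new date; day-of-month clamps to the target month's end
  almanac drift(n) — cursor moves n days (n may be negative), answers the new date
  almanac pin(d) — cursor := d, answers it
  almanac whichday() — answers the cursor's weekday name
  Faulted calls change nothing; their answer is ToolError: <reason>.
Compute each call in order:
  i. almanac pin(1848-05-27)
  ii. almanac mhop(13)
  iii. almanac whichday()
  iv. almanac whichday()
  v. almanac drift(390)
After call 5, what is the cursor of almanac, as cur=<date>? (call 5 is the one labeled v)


Answer: cur=1850-07-22

Derivation:
→ almanac pin(d→1848-05-27)
← 1848-05-27
→ almanac mhop(n→13)
← 1849-06-27
→ almanac whichday()
← Wednesday
→ almanac whichday()
← Wednesday
→ almanac drift(n→390)
← 1850-07-22


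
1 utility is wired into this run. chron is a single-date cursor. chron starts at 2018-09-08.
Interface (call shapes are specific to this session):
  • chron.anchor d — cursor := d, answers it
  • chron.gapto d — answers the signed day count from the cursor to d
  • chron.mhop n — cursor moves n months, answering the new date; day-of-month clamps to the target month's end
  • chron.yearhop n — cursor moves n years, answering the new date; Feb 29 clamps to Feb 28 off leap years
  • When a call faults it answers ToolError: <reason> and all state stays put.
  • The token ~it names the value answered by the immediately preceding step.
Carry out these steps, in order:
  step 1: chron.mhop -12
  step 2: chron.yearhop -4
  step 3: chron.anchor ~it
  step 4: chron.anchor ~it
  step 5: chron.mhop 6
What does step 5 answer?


Answer: 2014-03-08

Derivation:
>> chron.mhop(n: -12)
<< 2017-09-08
>> chron.yearhop(n: -4)
<< 2013-09-08
>> chron.anchor(d: ~it)
<< 2013-09-08
>> chron.anchor(d: ~it)
<< 2013-09-08
>> chron.mhop(n: 6)
<< 2014-03-08


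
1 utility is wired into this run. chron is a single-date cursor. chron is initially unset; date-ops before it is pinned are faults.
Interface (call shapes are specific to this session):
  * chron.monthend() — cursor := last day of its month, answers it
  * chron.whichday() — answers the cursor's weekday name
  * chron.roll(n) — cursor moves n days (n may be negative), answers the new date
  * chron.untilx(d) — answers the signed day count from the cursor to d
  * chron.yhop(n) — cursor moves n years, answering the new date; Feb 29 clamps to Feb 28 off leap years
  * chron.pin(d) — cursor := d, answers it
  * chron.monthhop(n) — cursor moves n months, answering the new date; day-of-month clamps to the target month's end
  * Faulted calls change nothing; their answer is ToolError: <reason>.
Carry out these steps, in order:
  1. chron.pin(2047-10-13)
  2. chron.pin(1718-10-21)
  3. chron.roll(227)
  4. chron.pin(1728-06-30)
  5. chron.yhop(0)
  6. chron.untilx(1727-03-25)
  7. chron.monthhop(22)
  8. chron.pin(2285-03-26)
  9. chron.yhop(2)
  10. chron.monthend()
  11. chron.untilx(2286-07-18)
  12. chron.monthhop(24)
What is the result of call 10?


I use pin on d=2047-10-13, and get 2047-10-13.
Now I run pin on d=1718-10-21: 1718-10-21.
I invoke roll on n=227, and observe 1719-06-05.
Invoking pin on d=1728-06-30, which returns 1728-06-30.
Using yhop on n=0, and get 1728-06-30.
Then untilx on d=1727-03-25, and observe -463.
Calling monthhop on n=22, and observe 1730-04-30.
I try pin on d=2285-03-26, and observe 2285-03-26.
Now I run yhop on n=2, — result: 2287-03-26.
Using monthend, — result: 2287-03-31.
Now I run untilx on d=2286-07-18, giving -256.
Calling monthhop on n=24, and get 2289-03-31.

Answer: 2287-03-31


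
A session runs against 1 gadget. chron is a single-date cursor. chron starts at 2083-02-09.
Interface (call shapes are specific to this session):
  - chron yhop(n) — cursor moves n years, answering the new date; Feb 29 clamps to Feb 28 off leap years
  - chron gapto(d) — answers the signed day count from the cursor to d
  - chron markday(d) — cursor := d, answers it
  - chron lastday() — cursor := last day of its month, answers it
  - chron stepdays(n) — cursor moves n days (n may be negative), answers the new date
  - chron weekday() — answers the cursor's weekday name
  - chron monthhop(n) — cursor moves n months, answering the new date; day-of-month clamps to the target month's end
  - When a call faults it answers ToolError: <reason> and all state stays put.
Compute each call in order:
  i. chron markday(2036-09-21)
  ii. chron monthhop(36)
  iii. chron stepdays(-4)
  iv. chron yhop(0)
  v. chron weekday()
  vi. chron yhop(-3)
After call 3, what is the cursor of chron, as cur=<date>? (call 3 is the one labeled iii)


Answer: cur=2039-09-17

Derivation:
-> chron markday(d='2036-09-21')
<- 2036-09-21
-> chron monthhop(n='36')
<- 2039-09-21
-> chron stepdays(n='-4')
<- 2039-09-17
-> chron yhop(n='0')
<- 2039-09-17
-> chron weekday()
<- Saturday
-> chron yhop(n='-3')
<- 2036-09-17


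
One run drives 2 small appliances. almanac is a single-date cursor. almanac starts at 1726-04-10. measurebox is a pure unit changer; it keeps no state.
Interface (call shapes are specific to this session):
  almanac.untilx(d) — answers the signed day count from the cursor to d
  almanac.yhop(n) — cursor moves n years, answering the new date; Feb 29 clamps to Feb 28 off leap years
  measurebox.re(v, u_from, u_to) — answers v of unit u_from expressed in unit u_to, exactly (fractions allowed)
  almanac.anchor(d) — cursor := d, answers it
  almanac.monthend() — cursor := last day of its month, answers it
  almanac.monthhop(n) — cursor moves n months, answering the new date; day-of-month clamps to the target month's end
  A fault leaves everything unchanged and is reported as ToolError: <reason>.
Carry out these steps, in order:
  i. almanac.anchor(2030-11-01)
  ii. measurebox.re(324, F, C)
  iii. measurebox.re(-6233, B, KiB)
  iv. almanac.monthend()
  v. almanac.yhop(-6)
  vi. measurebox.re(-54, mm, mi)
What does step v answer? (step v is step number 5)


~$ almanac.anchor d=2030-11-01
  2030-11-01
~$ measurebox.re v=324 u_from=F u_to=C
  1460/9
~$ measurebox.re v=-6233 u_from=B u_to=KiB
  -6233/1024
~$ almanac.monthend
  2030-11-30
~$ almanac.yhop n=-6
  2024-11-30
~$ measurebox.re v=-54 u_from=mm u_to=mi
  -3/89408

Answer: 2024-11-30


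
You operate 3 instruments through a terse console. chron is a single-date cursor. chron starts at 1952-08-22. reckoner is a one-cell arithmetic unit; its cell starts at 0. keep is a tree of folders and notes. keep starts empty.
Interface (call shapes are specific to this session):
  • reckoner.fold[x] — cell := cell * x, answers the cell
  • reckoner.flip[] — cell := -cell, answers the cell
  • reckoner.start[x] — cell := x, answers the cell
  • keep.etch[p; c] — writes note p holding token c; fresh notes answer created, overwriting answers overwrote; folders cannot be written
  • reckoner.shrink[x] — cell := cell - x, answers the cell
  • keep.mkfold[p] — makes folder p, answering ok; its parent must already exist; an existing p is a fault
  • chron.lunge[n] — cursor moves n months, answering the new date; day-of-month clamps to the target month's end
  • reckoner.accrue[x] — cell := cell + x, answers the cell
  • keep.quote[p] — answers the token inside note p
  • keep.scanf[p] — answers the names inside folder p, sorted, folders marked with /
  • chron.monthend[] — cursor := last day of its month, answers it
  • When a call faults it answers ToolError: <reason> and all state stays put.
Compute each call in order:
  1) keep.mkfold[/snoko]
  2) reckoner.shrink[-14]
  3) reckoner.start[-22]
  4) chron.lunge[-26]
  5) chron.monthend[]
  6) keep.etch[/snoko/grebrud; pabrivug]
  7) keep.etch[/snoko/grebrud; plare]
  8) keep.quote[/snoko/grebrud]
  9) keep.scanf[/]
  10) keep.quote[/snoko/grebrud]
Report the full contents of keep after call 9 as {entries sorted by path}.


Invoking keep.mkfold passing /snoko, and see ok.
Calling reckoner.shrink passing -14, and get 14.
I use reckoner.start passing -22, yielding -22.
I run chron.lunge passing -26, — result: 1950-06-22.
I invoke chron.monthend: 1950-06-30.
Then keep.etch passing /snoko/grebrud, pabrivug, which returns created.
Now I run keep.etch passing /snoko/grebrud, plare, and observe overwrote.
Next I call keep.quote passing /snoko/grebrud, yielding plare.
I try keep.scanf passing /, and observe [snoko/].
Now I run keep.quote passing /snoko/grebrud, which returns plare.

Answer: {snoko/, snoko/grebrud=plare}


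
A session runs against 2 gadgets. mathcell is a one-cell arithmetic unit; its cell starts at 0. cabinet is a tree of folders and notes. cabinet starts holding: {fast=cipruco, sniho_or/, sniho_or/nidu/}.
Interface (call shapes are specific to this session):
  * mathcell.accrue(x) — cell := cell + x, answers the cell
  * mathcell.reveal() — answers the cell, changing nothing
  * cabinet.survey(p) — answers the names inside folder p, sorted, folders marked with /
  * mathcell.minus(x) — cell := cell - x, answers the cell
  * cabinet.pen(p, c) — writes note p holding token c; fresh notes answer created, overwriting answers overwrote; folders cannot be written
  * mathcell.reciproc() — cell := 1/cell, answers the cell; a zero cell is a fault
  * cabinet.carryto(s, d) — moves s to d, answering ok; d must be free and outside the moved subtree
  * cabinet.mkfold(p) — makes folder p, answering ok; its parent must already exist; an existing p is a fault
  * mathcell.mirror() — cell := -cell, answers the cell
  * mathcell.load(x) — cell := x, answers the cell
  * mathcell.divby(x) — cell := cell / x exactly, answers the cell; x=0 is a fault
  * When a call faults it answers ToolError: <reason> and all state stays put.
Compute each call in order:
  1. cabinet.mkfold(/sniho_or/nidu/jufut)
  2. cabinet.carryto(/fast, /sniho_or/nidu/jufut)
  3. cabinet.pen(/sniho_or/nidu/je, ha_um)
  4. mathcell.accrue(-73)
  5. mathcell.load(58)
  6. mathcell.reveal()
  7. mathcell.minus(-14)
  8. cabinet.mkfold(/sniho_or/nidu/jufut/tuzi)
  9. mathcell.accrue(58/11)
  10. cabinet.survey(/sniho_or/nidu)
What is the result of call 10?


==> cabinet.mkfold(/sniho_or/nidu/jufut)
<== ok
==> cabinet.carryto(/fast, /sniho_or/nidu/jufut)
<== ToolError: exists
==> cabinet.pen(/sniho_or/nidu/je, ha_um)
<== created
==> mathcell.accrue(-73)
<== -73
==> mathcell.load(58)
<== 58
==> mathcell.reveal()
<== 58
==> mathcell.minus(-14)
<== 72
==> cabinet.mkfold(/sniho_or/nidu/jufut/tuzi)
<== ok
==> mathcell.accrue(58/11)
<== 850/11
==> cabinet.survey(/sniho_or/nidu)
<== [je, jufut/]

Answer: [je, jufut/]


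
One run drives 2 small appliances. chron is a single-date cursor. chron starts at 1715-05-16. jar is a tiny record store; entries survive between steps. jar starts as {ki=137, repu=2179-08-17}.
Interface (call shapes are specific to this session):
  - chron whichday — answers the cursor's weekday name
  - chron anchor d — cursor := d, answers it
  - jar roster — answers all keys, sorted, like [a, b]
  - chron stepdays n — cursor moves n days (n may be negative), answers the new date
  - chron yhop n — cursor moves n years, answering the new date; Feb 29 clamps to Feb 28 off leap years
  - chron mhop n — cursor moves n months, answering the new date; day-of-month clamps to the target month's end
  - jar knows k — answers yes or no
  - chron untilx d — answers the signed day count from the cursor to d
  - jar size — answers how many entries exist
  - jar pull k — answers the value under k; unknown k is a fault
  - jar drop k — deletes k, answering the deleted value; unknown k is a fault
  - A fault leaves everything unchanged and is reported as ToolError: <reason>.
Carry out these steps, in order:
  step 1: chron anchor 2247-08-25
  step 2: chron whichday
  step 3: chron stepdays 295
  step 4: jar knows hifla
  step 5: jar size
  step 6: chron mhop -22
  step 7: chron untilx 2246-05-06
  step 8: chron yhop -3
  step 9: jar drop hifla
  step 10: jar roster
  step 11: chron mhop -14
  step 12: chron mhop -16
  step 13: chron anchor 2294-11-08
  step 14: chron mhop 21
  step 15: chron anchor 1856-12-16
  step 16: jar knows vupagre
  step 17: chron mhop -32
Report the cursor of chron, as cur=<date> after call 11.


[in] chron anchor d=2247-08-25
= 2247-08-25
[in] chron whichday
= Wednesday
[in] chron stepdays n=295
= 2248-06-15
[in] jar knows k=hifla
= no
[in] jar size
= 2
[in] chron mhop n=-22
= 2246-08-15
[in] chron untilx d=2246-05-06
= -101
[in] chron yhop n=-3
= 2243-08-15
[in] jar drop k=hifla
= ToolError: no such key hifla
[in] jar roster
= [ki, repu]
[in] chron mhop n=-14
= 2242-06-15
[in] chron mhop n=-16
= 2241-02-15
[in] chron anchor d=2294-11-08
= 2294-11-08
[in] chron mhop n=21
= 2296-08-08
[in] chron anchor d=1856-12-16
= 1856-12-16
[in] jar knows k=vupagre
= no
[in] chron mhop n=-32
= 1854-04-16

Answer: cur=2242-06-15
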